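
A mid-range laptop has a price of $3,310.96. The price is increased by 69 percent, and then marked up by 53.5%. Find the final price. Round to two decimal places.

$8,589.13

Apply the 69% increase: $3,310.96 × 1.69 = $5595.5224.
53.5% increase: $5595.5224 × 1.535 = $8589.126884 ≈ $8,589.13.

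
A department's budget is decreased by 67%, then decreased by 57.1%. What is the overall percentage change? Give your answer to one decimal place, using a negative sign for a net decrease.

A 67% decrease multiplies by 0.33.
Then a 57.1% decrease: 0.33 × 0.429 = 0.14157.
Overall factor 0.14157, i.e. -85.8%.

-85.8%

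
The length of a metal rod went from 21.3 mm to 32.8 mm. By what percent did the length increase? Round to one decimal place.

54.0%

Change: 32.8 − 21.3 = 11.5.
Relative to the original: 11.5 ÷ 21.3 ≈ 54.0%.
So the length increased by 54.0%.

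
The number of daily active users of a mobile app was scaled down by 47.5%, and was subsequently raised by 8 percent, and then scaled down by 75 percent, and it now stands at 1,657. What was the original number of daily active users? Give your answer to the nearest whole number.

The overall multiplier applied was 0.525 × 1.08 × 0.25 = 0.14175.
So the original number of daily active users was 1,657 ÷ 0.14175 ≈ 11,690.

11,690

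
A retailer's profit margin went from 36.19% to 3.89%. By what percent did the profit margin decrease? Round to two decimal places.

The change is 3.89 − 36.19 = -32.30 percentage points.
Relative to the original 36.19%, that is -32.30 ÷ 36.19 ≈ -89.25%.
So the profit margin fell by 89.25%.

89.25%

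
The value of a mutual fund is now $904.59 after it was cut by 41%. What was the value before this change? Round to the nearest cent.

The overall multiplier applied was 0.59.
So the original value was $904.59 ÷ 0.59 ≈ $1,533.20.

$1,533.20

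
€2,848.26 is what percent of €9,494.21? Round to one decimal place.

€2,848.26 ÷ €9,494.21 ≈ 30.0%.

30.0%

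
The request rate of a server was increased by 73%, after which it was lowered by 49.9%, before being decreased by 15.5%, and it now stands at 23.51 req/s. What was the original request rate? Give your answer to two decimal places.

The overall multiplier applied was 1.73 × 0.501 × 0.845 = 0.73238685.
So the original request rate was 23.51 ÷ 0.73238685 ≈ 32.10 req/s.

32.10 req/s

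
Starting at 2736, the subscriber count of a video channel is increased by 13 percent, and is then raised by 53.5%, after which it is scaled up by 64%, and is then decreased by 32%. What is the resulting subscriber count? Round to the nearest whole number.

5292

13% increase: 2736 × 1.13 = 3091.68.
53.5% increase: 3091.68 × 1.535 = 4745.7288.
64% increase: 4745.7288 × 1.64 = 7782.995232.
Apply the 32% decrease: 7782.995232 × 0.68 = 5292.43675776 ≈ 5292.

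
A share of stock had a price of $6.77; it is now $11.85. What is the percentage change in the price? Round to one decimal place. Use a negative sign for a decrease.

Change: $11.85 − $6.77 = $5.08.
Relative to the original: $5.08 ÷ $6.77 ≈ 75.0%.

75.0%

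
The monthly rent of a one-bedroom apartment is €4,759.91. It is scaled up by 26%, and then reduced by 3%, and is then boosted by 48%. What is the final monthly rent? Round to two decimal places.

Each change multiplies by a factor: 1.26 × 0.97 × 1.48 = 1.808856.
€4,759.91 × 1.808856 = €8609.99176296 ≈ €8,609.99.

€8,609.99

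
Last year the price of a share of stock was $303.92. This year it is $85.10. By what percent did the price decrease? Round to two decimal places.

72.00%

Change: $85.10 − $303.92 = -$218.82.
Relative to the original: -$218.82 ÷ $303.92 ≈ -72.00%.
So the price decreased by 72.00%.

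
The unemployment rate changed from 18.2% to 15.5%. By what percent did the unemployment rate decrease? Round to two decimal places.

14.84%

The change is 15.5 − 18.2 = -2.7 percentage points.
Relative to the original 18.2%, that is -2.7 ÷ 18.2 ≈ -14.84%.
So the unemployment rate fell by 14.84%.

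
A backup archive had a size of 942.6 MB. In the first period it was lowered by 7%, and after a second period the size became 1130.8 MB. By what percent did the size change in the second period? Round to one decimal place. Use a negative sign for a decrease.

After the first period: 942.6 × 0.93 = 876.618.
Second-period multiplier: 1130.8 ÷ 876.618 ≈ 1.28996.
That is a change of 29.0%.

29.0%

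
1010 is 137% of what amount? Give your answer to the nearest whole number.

1010 ÷ 1.37 ≈ 737.

737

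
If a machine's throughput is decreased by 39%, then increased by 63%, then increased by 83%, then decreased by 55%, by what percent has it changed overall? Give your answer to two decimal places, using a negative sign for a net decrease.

-18.12%

A 39% decrease multiplies by 0.61.
Then a 63% increase: 0.61 × 1.63 = 0.9943.
Then an 83% increase: 0.9943 × 1.83 = 1.819569.
Then a 55% decrease: 1.819569 × 0.45 = 0.81880605.
Overall factor 0.81880605, i.e. -18.12%.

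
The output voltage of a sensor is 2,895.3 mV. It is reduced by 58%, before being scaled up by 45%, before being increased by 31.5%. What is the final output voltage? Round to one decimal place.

2,318.7 mV

58% decrease: 2,895.3 × 0.42 = 1216.026.
Apply the 45% increase: 1216.026 × 1.45 = 1763.2377.
31.5% increase: 1763.2377 × 1.315 = 2318.6575755 ≈ 2,318.7.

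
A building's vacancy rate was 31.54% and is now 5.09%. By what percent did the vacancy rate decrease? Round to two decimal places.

83.86%

The change is 5.09 − 31.54 = -26.45 percentage points.
Relative to the original 31.54%, that is -26.45 ÷ 31.54 ≈ -83.86%.
So the vacancy rate fell by 83.86%.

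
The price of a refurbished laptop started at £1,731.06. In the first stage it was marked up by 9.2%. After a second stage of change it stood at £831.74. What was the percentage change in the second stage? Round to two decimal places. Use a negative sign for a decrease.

-56.00%

After the first stage: £1,731.06 × 1.092 = £1890.31752.
Second-stage multiplier: £831.74 ÷ £1890.31752 ≈ 0.44.
That is a change of -56.00%.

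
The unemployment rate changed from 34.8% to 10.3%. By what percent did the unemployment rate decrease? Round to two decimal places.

70.40%

The change is 10.3 − 34.8 = -24.5 percentage points.
Relative to the original 34.8%, that is -24.5 ÷ 34.8 ≈ -70.40%.
So the unemployment rate fell by 70.40%.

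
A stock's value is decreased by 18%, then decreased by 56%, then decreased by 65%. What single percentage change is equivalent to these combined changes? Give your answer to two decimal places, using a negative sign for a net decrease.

-87.37%

An 18% decrease multiplies by 0.82.
Then a 56% decrease: 0.82 × 0.44 = 0.3608.
Then a 65% decrease: 0.3608 × 0.35 = 0.12628.
Overall factor 0.12628, i.e. -87.37%.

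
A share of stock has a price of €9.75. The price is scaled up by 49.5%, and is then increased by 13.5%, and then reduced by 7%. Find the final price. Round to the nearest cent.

€15.39

Each change multiplies by a factor: 1.495 × 1.135 × 0.93 = 1.57804725.
€9.75 × 1.57804725 = €15.3859606875 ≈ €15.39.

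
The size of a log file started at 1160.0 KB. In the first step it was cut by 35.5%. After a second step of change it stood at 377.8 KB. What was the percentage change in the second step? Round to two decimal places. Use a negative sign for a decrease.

-49.51%

After the first step: 1160.0 × 0.645 = 748.2.
Second-step multiplier: 377.8 ÷ 748.2 ≈ 0.504945.
That is a change of -49.51%.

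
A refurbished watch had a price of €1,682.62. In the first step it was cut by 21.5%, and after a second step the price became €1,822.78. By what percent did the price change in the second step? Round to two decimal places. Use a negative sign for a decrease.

After the first step: €1,682.62 × 0.785 = €1320.8567.
Second-step multiplier: €1,822.78 ÷ €1320.8567 ≈ 1.379998.
That is a change of 38.00%.

38.00%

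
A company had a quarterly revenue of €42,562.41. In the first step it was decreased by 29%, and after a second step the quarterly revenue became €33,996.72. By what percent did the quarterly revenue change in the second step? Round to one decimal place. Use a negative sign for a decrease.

12.5%

After the first step: €42,562.41 × 0.71 = €30219.3111.
Second-step multiplier: €33,996.72 ÷ €30219.3111 ≈ 1.125.
That is a change of 12.5%.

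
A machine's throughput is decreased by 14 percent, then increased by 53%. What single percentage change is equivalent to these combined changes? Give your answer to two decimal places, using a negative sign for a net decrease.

A 14% decrease multiplies by 0.86.
Then a 53% increase: 0.86 × 1.53 = 1.3158.
Overall factor 1.3158, i.e. 31.58%.

31.58%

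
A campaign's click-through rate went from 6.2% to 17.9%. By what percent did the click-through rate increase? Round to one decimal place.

The change is 17.9 − 6.2 = 11.7 percentage points.
Relative to the original 6.2%, that is 11.7 ÷ 6.2 ≈ 188.7%.
So the click-through rate rose by 188.7%.

188.7%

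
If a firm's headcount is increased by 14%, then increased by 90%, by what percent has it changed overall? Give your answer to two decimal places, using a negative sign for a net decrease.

The combined multiplier is 1.14 × 1.9 = 2.166.
That corresponds to an increase of 116.60%.

116.60%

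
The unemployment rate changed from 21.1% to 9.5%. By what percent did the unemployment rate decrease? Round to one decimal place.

The change is 9.5 − 21.1 = -11.6 percentage points.
Relative to the original 21.1%, that is -11.6 ÷ 21.1 ≈ -55.0%.
So the unemployment rate fell by 55.0%.

55.0%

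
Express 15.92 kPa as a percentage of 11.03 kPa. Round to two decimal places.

15.92 kPa ÷ 11.03 kPa ≈ 144.33%.

144.33%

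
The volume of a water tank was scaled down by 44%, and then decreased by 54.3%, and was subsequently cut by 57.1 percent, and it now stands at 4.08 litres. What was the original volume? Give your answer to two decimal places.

37.16 litres

The overall multiplier applied was 0.56 × 0.457 × 0.429 = 0.10978968.
So the original volume was 4.08 ÷ 0.10978968 ≈ 37.16 litres.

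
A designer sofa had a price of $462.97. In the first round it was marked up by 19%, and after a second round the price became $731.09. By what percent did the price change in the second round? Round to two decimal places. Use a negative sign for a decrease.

After the first round: $462.97 × 1.19 = $550.9343.
Second-round multiplier: $731.09 ÷ $550.9343 ≈ 1.327.
That is a change of 32.70%.

32.70%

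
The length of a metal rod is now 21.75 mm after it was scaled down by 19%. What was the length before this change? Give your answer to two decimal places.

The overall multiplier applied was 0.81.
So the original length was 21.75 ÷ 0.81 ≈ 26.85 mm.

26.85 mm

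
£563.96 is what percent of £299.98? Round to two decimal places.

£563.96 ÷ £299.98 ≈ 188.00%.

188.00%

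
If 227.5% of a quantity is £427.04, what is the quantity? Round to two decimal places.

£187.71

£427.04 ÷ 2.275 ≈ £187.71.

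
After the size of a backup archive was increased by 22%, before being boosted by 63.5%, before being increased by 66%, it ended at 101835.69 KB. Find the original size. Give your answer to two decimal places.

Undoing the 66% increase: 101835.69 ÷ 1.66 ≈ 61346.801205.
Undoing the 63.5% increase: 61346.801205 ÷ 1.635 ≈ 37520.97933.
Undoing the 22% increase: 37520.97933 ÷ 1.22 ≈ 30754.90 KB.

30754.90 KB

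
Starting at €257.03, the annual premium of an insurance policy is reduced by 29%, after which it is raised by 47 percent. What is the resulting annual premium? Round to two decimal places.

After the 29% decrease: €257.03 × 0.71 = €182.4913.
After the 47% increase: €182.4913 × 1.47 = €268.262211 ≈ €268.26.

€268.26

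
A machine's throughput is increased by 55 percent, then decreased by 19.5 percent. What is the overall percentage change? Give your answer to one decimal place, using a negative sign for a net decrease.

A 55% increase multiplies by 1.55.
Then a 19.5% decrease: 1.55 × 0.805 = 1.24775.
Overall factor 1.24775, i.e. 24.8%.

24.8%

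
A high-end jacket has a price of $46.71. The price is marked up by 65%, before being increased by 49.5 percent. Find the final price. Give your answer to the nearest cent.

Apply the 65% increase: $46.71 × 1.65 = $77.0715.
49.5% increase: $77.0715 × 1.495 = $115.2218925 ≈ $115.22.

$115.22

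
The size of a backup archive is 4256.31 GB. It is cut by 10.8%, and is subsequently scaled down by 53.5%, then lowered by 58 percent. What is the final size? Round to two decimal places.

Apply the 10.8% decrease: 4256.31 × 0.892 = 3796.62852.
After the 53.5% decrease: 3796.62852 × 0.465 = 1765.4322618.
Apply the 58% decrease: 1765.4322618 × 0.42 = 741.481549956 ≈ 741.48.

741.48 GB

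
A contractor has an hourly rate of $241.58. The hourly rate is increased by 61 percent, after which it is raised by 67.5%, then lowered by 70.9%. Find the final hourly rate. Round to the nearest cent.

Each change multiplies by a factor: 1.61 × 1.675 × 0.291 = 0.78475425.
$241.58 × 0.78475425 = $189.580931715 ≈ $189.58.

$189.58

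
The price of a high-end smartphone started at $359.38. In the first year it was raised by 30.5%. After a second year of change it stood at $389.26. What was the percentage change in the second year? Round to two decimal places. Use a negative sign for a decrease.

-17.00%

After the first year: $359.38 × 1.305 = $468.9909.
Second-year multiplier: $389.26 ÷ $468.9909 ≈ 0.829995.
That is a change of -17.00%.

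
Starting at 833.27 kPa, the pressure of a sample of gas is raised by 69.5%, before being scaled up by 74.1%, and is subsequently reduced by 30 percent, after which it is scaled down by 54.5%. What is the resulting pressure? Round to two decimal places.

783.18 kPa

69.5% increase: 833.27 × 1.695 = 1412.39265.
Apply the 74.1% increase: 1412.39265 × 1.741 = 2458.97560365.
30% decrease: 2458.97560365 × 0.7 = 1721.282922555.
Apply the 54.5% decrease: 1721.282922555 × 0.455 = 783.183729762525 ≈ 783.18.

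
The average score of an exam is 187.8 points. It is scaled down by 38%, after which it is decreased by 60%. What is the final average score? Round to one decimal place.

46.6 points

Each change multiplies by a factor: 0.62 × 0.4 = 0.248.
187.8 × 0.248 = 46.5744 ≈ 46.6.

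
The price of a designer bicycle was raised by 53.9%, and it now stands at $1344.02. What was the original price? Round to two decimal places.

The overall multiplier applied was 1.539.
So the original price was $1344.02 ÷ 1.539 ≈ $873.31.

$873.31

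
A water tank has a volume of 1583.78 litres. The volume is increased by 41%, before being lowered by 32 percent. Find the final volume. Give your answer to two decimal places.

41% increase: 1583.78 × 1.41 = 2233.1298.
Apply the 32% decrease: 2233.1298 × 0.68 = 1518.528264 ≈ 1518.53.

1518.53 litres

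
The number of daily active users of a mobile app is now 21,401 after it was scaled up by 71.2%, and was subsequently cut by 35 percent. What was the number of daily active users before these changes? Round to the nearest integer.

The overall multiplier applied was 1.712 × 0.65 = 1.1128.
So the original number of daily active users was 21,401 ÷ 1.1128 ≈ 19,232.

19,232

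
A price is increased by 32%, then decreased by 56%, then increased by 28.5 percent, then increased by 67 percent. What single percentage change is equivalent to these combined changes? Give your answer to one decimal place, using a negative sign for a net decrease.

The combined multiplier is 1.32 × 0.44 × 1.285 × 1.67 = 1.24636776.
That corresponds to an increase of 24.6%.

24.6%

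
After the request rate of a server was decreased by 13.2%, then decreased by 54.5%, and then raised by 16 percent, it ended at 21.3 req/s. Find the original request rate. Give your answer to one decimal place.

Undoing the 16% increase: 21.3 ÷ 1.16 ≈ 18.362069.
Undoing the 54.5% decrease: 18.362069 ÷ 0.455 ≈ 40.356196.
Undoing the 13.2% decrease: 40.356196 ÷ 0.868 ≈ 46.5 req/s.

46.5 req/s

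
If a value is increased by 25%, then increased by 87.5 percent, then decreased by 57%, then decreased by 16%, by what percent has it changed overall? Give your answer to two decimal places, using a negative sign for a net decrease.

-15.34%

The combined multiplier is 1.25 × 1.875 × 0.43 × 0.84 = 0.8465625.
That corresponds to a decrease of 15.34%.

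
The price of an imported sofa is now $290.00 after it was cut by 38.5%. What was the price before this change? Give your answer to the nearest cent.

The overall multiplier applied was 0.615.
So the original price was $290.00 ÷ 0.615 ≈ $471.54.

$471.54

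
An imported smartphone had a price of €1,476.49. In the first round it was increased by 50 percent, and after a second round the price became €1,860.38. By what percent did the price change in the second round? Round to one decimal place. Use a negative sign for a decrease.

-16.0%

After the first round: €1,476.49 × 1.5 = €2214.735.
Second-round multiplier: €1,860.38 ÷ €2214.735 ≈ 0.84.
That is a change of -16.0%.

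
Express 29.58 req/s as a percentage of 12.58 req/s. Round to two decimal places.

235.14%

29.58 req/s ÷ 12.58 req/s ≈ 235.14%.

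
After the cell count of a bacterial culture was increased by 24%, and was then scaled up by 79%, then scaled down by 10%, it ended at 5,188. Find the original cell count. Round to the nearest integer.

2,597

The overall multiplier applied was 1.24 × 1.79 × 0.9 = 1.99764.
So the original cell count was 5,188 ÷ 1.99764 ≈ 2,597.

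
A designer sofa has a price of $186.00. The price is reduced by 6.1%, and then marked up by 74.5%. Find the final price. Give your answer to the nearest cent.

$304.77

After the 6.1% decrease: $186.00 × 0.939 = $174.654.
Apply the 74.5% increase: $174.654 × 1.745 = $304.77123 ≈ $304.77.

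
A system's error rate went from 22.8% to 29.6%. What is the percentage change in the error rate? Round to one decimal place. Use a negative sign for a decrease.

29.8%

The change is 29.6 − 22.8 = 6.8 percentage points.
Relative to the original 22.8%, that is 6.8 ÷ 22.8 ≈ 29.8%.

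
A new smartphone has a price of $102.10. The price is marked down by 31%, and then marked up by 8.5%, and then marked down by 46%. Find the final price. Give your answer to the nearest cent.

$41.28

31% decrease: $102.10 × 0.69 = $70.449.
Apply the 8.5% increase: $70.449 × 1.085 = $76.437165.
After the 46% decrease: $76.437165 × 0.54 = $41.2760691 ≈ $41.28.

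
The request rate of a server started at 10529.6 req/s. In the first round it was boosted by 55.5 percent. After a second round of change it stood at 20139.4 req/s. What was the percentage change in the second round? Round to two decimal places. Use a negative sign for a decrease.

23.00%

After the first round: 10529.6 × 1.555 = 16373.528.
Second-round multiplier: 20139.4 ÷ 16373.528 ≈ 1.229998.
That is a change of 23.00%.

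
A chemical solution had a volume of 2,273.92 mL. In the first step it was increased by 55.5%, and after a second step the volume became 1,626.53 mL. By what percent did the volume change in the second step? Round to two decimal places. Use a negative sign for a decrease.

After the first step: 2,273.92 × 1.555 = 3535.9456.
Second-step multiplier: 1,626.53 ÷ 3535.9456 ≈ 0.459999.
That is a change of -54.00%.

-54.00%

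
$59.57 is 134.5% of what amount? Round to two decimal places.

$44.29

$59.57 ÷ 1.345 ≈ $44.29.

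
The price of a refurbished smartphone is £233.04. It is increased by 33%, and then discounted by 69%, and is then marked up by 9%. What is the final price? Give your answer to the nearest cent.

£104.73

Apply the 33% increase: £233.04 × 1.33 = £309.9432.
69% decrease: £309.9432 × 0.31 = £96.082392.
Apply the 9% increase: £96.082392 × 1.09 = £104.72980728 ≈ £104.73.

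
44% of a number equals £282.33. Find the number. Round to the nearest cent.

£641.66

£282.33 ÷ 0.44 ≈ £641.66.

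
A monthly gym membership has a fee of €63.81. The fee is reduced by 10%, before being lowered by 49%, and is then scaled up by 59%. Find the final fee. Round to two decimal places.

Each change multiplies by a factor: 0.9 × 0.51 × 1.59 = 0.72981.
€63.81 × 0.72981 = €46.5691761 ≈ €46.57.

€46.57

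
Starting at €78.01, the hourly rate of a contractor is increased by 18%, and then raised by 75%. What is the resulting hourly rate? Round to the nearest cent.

18% increase: €78.01 × 1.18 = €92.0518.
After the 75% increase: €92.0518 × 1.75 = €161.09065 ≈ €161.09.

€161.09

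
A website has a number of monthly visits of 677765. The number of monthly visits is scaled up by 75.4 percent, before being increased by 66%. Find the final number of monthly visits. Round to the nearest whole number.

1973408

After the 75.4% increase: 677765 × 1.754 = 1188799.81.
66% increase: 1188799.81 × 1.66 = 1973407.6846 ≈ 1973408.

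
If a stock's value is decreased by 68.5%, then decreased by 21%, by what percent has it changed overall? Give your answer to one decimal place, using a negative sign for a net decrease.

The combined multiplier is 0.315 × 0.79 = 0.24885.
That corresponds to a decrease of 75.1%.

-75.1%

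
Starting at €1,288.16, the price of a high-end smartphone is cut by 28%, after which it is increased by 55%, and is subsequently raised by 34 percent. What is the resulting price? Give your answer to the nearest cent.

€1,926.37

Each change multiplies by a factor: 0.72 × 1.55 × 1.34 = 1.49544.
€1,288.16 × 1.49544 = €1926.3659904 ≈ €1,926.37.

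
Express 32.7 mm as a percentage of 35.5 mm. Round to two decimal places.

32.7 mm ÷ 35.5 mm ≈ 92.11%.

92.11%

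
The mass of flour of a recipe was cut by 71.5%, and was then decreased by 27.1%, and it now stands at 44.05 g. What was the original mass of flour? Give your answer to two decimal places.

212.02 g

Undoing the 27.1% decrease: 44.05 ÷ 0.729 ≈ 60.42524.
Undoing the 71.5% decrease: 60.42524 ÷ 0.285 ≈ 212.02 g.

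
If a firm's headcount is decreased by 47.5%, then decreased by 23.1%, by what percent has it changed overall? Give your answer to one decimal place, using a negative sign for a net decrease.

-59.6%

The combined multiplier is 0.525 × 0.769 = 0.403725.
That corresponds to a decrease of 59.6%.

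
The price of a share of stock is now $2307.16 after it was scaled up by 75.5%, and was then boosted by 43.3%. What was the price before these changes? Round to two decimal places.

$917.39

Undoing the 43.3% increase: $2307.16 ÷ 1.433 ≈ $1610.020935.
Undoing the 75.5% increase: $1610.020935 ÷ 1.755 ≈ $917.39.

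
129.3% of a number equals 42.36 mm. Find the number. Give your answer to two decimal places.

42.36 mm ÷ 1.293 ≈ 32.76 mm.

32.76 mm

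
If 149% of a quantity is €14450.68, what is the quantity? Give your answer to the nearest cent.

€9698.44

€14450.68 ÷ 1.49 ≈ €9698.44.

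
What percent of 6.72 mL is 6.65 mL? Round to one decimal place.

99.0%

6.65 mL ÷ 6.72 mL ≈ 99.0%.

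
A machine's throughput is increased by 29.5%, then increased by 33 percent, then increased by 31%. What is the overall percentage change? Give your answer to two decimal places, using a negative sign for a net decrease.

125.63%

A 29.5% increase multiplies by 1.295.
Then a 33% increase: 1.295 × 1.33 = 1.72235.
Then a 31% increase: 1.72235 × 1.31 = 2.2562785.
Overall factor 2.2562785, i.e. 125.63%.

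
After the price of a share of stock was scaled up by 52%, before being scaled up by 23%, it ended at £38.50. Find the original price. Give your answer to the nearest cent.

£20.59

The overall multiplier applied was 1.52 × 1.23 = 1.8696.
So the original price was £38.50 ÷ 1.8696 ≈ £20.59.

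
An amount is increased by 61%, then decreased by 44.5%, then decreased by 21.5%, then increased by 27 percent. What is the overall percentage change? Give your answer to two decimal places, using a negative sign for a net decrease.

-10.92%

A 61% increase multiplies by 1.61.
Then a 44.5% decrease: 1.61 × 0.555 = 0.89355.
Then a 21.5% decrease: 0.89355 × 0.785 = 0.70143675.
Then a 27% increase: 0.70143675 × 1.27 = 0.8908246725.
Overall factor 0.8908246725, i.e. -10.92%.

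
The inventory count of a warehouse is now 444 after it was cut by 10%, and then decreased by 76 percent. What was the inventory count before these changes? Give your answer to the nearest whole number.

2,056

The overall multiplier applied was 0.9 × 0.24 = 0.216.
So the original inventory count was 444 ÷ 0.216 ≈ 2,056.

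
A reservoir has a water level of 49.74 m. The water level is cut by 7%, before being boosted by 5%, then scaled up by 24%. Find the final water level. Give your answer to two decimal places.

Apply the 7% decrease: 49.74 × 0.93 = 46.2582.
5% increase: 46.2582 × 1.05 = 48.57111.
Apply the 24% increase: 48.57111 × 1.24 = 60.2281764 ≈ 60.23.

60.23 m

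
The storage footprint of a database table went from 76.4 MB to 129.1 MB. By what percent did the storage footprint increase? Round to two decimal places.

Change: 129.1 − 76.4 = 52.7.
Relative to the original: 52.7 ÷ 76.4 ≈ 68.98%.
So the storage footprint increased by 68.98%.

68.98%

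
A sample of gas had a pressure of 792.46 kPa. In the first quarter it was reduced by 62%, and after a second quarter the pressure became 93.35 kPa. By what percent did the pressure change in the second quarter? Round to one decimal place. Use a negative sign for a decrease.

After the first quarter: 792.46 × 0.38 = 301.1348.
Second-quarter multiplier: 93.35 ÷ 301.1348 ≈ 0.30999.
That is a change of -69.0%.

-69.0%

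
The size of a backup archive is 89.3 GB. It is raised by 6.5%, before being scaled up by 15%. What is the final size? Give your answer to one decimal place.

109.4 GB

After the 6.5% increase: 89.3 × 1.065 = 95.1045.
15% increase: 95.1045 × 1.15 = 109.370175 ≈ 109.4.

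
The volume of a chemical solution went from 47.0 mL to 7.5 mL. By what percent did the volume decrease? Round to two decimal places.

Change: 7.5 − 47.0 = -39.5.
Relative to the original: -39.5 ÷ 47.0 ≈ -84.04%.
So the volume decreased by 84.04%.

84.04%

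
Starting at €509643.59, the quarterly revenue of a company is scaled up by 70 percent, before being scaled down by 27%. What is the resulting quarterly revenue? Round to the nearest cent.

€632467.70

Each change multiplies by a factor: 1.7 × 0.73 = 1.241.
€509643.59 × 1.241 = €632467.69519 ≈ €632467.70.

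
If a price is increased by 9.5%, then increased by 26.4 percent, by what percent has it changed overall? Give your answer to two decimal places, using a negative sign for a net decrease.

A 9.5% increase multiplies by 1.095.
Then a 26.4% increase: 1.095 × 1.264 = 1.38408.
Overall factor 1.38408, i.e. 38.41%.

38.41%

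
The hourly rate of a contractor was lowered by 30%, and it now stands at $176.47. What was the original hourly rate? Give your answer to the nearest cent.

The overall multiplier applied was 0.7.
So the original hourly rate was $176.47 ÷ 0.7 = $252.10.

$252.10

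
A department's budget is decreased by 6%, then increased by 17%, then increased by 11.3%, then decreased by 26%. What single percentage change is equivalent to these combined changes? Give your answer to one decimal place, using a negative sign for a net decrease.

A 6% decrease multiplies by 0.94.
Then a 17% increase: 0.94 × 1.17 = 1.0998.
Then an 11.3% increase: 1.0998 × 1.113 = 1.2240774.
Then a 26% decrease: 1.2240774 × 0.74 = 0.905817276.
Overall factor 0.905817276, i.e. -9.4%.

-9.4%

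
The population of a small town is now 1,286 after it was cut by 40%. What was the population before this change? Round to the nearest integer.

2,143

The overall multiplier applied was 0.6.
So the original population was 1,286 ÷ 0.6 ≈ 2,143.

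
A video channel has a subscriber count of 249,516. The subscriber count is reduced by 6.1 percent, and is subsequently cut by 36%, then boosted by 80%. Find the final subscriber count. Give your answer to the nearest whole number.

269,908

6.1% decrease: 249,516 × 0.939 = 234295.524.
After the 36% decrease: 234295.524 × 0.64 = 149949.13536.
80% increase: 149949.13536 × 1.8 = 269908.443648 ≈ 269,908.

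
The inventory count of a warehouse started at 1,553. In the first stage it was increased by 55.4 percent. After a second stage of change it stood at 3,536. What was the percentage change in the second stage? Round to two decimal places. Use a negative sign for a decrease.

46.52%

After the first stage: 1,553 × 1.554 = 2413.362.
Second-stage multiplier: 3,536 ÷ 2413.362 ≈ 1.465176.
That is a change of 46.52%.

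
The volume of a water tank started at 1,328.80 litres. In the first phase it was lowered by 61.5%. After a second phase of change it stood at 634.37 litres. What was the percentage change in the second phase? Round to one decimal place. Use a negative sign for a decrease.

After the first phase: 1,328.80 × 0.385 = 511.588.
Second-phase multiplier: 634.37 ÷ 511.588 ≈ 1.24.
That is a change of 24.0%.

24.0%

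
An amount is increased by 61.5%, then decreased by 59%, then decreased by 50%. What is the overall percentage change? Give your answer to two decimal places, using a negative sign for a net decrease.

The combined multiplier is 1.615 × 0.41 × 0.5 = 0.331075.
That corresponds to a decrease of 66.89%.

-66.89%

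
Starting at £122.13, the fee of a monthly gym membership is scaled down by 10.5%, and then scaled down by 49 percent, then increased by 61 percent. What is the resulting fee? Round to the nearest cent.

Each change multiplies by a factor: 0.895 × 0.51 × 1.61 = 0.7348845.
£122.13 × 0.7348845 = £89.751443985 ≈ £89.75.

£89.75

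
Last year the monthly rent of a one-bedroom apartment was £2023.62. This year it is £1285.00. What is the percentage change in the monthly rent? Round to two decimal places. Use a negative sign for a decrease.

Change: £1285.00 − £2023.62 = -£738.62.
Relative to the original: -£738.62 ÷ £2023.62 ≈ -36.50%.

-36.50%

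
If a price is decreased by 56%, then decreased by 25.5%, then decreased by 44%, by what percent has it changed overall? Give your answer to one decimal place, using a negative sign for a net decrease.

-81.6%

A 56% decrease multiplies by 0.44.
Then a 25.5% decrease: 0.44 × 0.745 = 0.3278.
Then a 44% decrease: 0.3278 × 0.56 = 0.183568.
Overall factor 0.183568, i.e. -81.6%.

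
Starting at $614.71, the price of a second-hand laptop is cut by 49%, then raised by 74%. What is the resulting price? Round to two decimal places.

$545.49

Each change multiplies by a factor: 0.51 × 1.74 = 0.8874.
$614.71 × 0.8874 = $545.493654 ≈ $545.49.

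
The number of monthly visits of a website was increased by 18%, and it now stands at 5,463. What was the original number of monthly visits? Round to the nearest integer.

4,630

The overall multiplier applied was 1.18.
So the original number of monthly visits was 5,463 ÷ 1.18 ≈ 4,630.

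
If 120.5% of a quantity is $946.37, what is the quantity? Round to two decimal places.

$946.37 ÷ 1.205 ≈ $785.37.

$785.37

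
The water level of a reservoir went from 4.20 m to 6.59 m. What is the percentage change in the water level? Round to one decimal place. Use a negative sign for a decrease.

56.9%

Change: 6.59 − 4.20 = 2.39.
Relative to the original: 2.39 ÷ 4.20 ≈ 56.9%.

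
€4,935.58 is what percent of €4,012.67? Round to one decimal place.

123.0%

€4,935.58 ÷ €4,012.67 ≈ 123.0%.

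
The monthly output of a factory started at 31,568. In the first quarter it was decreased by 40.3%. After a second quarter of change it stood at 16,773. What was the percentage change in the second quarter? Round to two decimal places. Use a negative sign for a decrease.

After the first quarter: 31,568 × 0.597 = 18846.096.
Second-quarter multiplier: 16,773 ÷ 18846.096 ≈ 0.889999.
That is a change of -11.00%.

-11.00%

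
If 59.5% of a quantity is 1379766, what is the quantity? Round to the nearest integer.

1379766 ÷ 0.595 ≈ 2318934.

2318934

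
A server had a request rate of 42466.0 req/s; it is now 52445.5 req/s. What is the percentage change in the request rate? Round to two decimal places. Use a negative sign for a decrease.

23.50%

Change: 52445.5 − 42466.0 = 9979.5.
Relative to the original: 9979.5 ÷ 42466.0 ≈ 23.50%.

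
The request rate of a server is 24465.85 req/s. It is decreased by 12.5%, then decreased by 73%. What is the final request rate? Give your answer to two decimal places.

Each change multiplies by a factor: 0.875 × 0.27 = 0.23625.
24465.85 × 0.23625 = 5780.0570625 ≈ 5780.06.

5780.06 req/s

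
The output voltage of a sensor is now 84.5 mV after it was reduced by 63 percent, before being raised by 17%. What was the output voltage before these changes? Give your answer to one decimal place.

195.2 mV

The overall multiplier applied was 0.37 × 1.17 = 0.4329.
So the original output voltage was 84.5 ÷ 0.4329 ≈ 195.2 mV.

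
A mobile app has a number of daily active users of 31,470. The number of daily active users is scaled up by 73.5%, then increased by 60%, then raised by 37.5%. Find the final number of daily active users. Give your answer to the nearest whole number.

120,121

Each change multiplies by a factor: 1.735 × 1.6 × 1.375 = 3.817.
31,470 × 3.817 = 120120.99 ≈ 120,121.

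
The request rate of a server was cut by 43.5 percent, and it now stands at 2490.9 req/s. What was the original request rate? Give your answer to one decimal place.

The overall multiplier applied was 0.565.
So the original request rate was 2490.9 ÷ 0.565 ≈ 4408.7 req/s.

4408.7 req/s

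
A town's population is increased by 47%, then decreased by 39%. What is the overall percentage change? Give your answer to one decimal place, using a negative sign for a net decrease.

-10.3%

The combined multiplier is 1.47 × 0.61 = 0.8967.
That corresponds to a decrease of 10.3%.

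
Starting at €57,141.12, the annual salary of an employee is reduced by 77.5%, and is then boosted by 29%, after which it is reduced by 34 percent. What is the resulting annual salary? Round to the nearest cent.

Each change multiplies by a factor: 0.225 × 1.29 × 0.66 = 0.191565.
€57,141.12 × 0.191565 = €10946.2386528 ≈ €10,946.24.

€10,946.24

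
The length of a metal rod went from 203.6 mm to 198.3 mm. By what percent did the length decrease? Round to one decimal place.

Change: 198.3 − 203.6 = -5.3.
Relative to the original: -5.3 ÷ 203.6 ≈ -2.6%.
So the length decreased by 2.6%.

2.6%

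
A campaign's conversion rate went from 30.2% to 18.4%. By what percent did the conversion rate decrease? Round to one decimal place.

39.1%

The change is 18.4 − 30.2 = -11.8 percentage points.
Relative to the original 30.2%, that is -11.8 ÷ 30.2 ≈ -39.1%.
So the conversion rate fell by 39.1%.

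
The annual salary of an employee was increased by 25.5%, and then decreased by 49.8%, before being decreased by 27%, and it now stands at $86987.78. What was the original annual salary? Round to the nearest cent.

The overall multiplier applied was 1.255 × 0.502 × 0.73 = 0.4599073.
So the original annual salary was $86987.78 ÷ 0.4599073 ≈ $189141.99.

$189141.99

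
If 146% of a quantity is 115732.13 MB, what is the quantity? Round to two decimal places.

79268.58 MB

115732.13 MB ÷ 1.46 ≈ 79268.58 MB.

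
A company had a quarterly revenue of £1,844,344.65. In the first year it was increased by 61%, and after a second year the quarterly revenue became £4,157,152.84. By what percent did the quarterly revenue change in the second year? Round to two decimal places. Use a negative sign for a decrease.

40.00%

After the first year: £1,844,344.65 × 1.61 = £2969394.8865.
Second-year multiplier: £4,157,152.84 ÷ £2969394.8865 ≈ 1.4.
That is a change of 40.00%.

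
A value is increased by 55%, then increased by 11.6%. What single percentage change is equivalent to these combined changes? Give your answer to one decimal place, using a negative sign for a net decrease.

A 55% increase multiplies by 1.55.
Then an 11.6% increase: 1.55 × 1.116 = 1.7298.
Overall factor 1.7298, i.e. 73.0%.

73.0%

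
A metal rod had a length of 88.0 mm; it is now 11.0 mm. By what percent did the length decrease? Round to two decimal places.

Change: 11.0 − 88.0 = -77.0.
Relative to the original: -77.0 ÷ 88.0 = -87.50%.
So the length decreased by 87.50%.

87.50%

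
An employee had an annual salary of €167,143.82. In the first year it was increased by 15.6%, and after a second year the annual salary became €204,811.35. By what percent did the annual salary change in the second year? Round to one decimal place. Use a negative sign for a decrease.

After the first year: €167,143.82 × 1.156 = €193218.25592.
Second-year multiplier: €204,811.35 ÷ €193218.25592 ≈ 1.06.
That is a change of 6.0%.

6.0%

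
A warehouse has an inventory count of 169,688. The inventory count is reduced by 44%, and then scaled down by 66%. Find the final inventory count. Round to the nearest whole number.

Apply the 44% decrease: 169,688 × 0.56 = 95025.28.
66% decrease: 95025.28 × 0.34 = 32308.5952 ≈ 32,309.

32,309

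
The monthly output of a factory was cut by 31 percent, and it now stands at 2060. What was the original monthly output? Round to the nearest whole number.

2986

The overall multiplier applied was 0.69.
So the original monthly output was 2060 ÷ 0.69 ≈ 2986.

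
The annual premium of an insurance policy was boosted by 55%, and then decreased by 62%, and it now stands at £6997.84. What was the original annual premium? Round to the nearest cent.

£11880.88

The overall multiplier applied was 1.55 × 0.38 = 0.589.
So the original annual premium was £6997.84 ÷ 0.589 ≈ £11880.88.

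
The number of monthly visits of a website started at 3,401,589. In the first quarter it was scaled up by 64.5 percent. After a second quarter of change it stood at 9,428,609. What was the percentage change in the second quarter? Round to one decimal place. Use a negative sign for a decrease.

68.5%

After the first quarter: 3,401,589 × 1.645 = 5595613.905.
Second-quarter multiplier: 9,428,609 ÷ 5595613.905 ≈ 1.685.
That is a change of 68.5%.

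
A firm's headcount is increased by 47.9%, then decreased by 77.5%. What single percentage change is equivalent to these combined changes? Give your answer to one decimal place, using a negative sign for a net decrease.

-66.7%

A 47.9% increase multiplies by 1.479.
Then a 77.5% decrease: 1.479 × 0.225 = 0.332775.
Overall factor 0.332775, i.e. -66.7%.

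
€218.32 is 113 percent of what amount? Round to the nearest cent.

€193.20

€218.32 ÷ 1.13 ≈ €193.20.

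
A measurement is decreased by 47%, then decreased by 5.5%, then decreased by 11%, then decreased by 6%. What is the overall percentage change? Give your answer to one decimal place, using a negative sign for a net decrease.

The combined multiplier is 0.53 × 0.945 × 0.89 × 0.94 = 0.41901111.
That corresponds to a decrease of 58.1%.

-58.1%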